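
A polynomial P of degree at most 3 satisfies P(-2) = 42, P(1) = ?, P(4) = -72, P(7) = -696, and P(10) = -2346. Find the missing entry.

On equispaced nodes a degree-3 polynomial has vanishing fourth forward difference, so
  P(-2) - 4·P(1) + 6·P(4) - 4·P(7) + P(10) = 0.
Substituting the known values and solving for P(1):
  -4·P(1) = -48
  P(1) = 12.

12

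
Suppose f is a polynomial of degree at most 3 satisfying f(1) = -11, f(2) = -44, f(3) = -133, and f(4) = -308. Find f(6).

Write f(s) = as^3 + bs^2 + cs + d. Substituting each data point gives a linear system:
  a + b + c + d = -11
  8a + 4b + 2c + d = -44
  27a + 9b + 3c + d = -133
  64a + 16b + 4c + d = -308
Solving the system yields a = -5, b = 2, c = -4, d = -4.
So f(s) = -5s^3 + 2s^2 - 4s - 4.
Then f(6) = -1036.

-1036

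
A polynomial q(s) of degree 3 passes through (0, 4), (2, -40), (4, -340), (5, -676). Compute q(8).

-2860

Using the Lagrange interpolation formula with nodes 0, 2, 4, 5:
  L_0(s) = (s - 2)(s - 4)(s - 5) / -40
  L_1(s) = s(s - 4)(s - 5) / 12
  L_2(s) = s(s - 2)(s - 5) / -8
  L_3(s) = s(s - 2)(s - 4) / 15
Then q(s) = 4·L_0(s) - 40·L_1(s) - 340·L_2(s) - 676·L_3(s).
Expanding and collecting terms gives q(s) = -6s^3 + 4s^2 - 6s + 4.
Evaluating at s = 8: q(8) = -2860.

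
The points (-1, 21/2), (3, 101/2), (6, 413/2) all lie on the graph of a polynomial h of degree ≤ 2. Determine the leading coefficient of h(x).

Write h(x) = ax^2 + bx + c. Substituting each data point gives a linear system:
  a - b + c = 21/2
  9a + 3b + c = 101/2
  36a + 6b + c = 413/2
Solving the system yields a = 6, b = -2, c = 5/2.
So h(x) = 6x^2 - 2x + 5/2.
The leading coefficient is 6.

6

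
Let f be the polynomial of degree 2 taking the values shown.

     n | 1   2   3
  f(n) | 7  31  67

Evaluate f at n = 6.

247

Forward differences of the values at n = 1, 2, 3:
  f  : 7  31  67
  Δ  : 24  36
  Δ^2: 12
The second differences are constant, confirming degree 2.
Interpolating (Newton forward form) and evaluating at n = 6 gives f(6) = 247.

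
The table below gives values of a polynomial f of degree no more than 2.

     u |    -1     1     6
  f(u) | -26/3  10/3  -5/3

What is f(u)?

Using the Lagrange interpolation formula with nodes -1, 1, 6:
  L_0(u) = (u - 1)(u - 6) / 14
  L_1(u) = (u + 1)(u - 6) / -10
  L_2(u) = (u + 1)(u - 1) / 35
Then f(u) = -26/3·L_0(u) + 10/3·L_1(u) - 5/3·L_2(u).
Expanding and collecting terms gives f(u) = -u² + 6u - 5/3.
Check: f(1) = 10/3. ✓

f(u) = -u^2 + 6u - 5/3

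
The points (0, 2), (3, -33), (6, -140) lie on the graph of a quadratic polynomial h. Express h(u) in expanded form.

h(u) = -4u^2 + (1/3)u + 2

Using the Lagrange interpolation formula with nodes 0, 3, 6:
  L_0(u) = (u - 3)(u - 6) / 18
  L_1(u) = u(u - 6) / -9
  L_2(u) = u(u - 3) / 18
Then h(u) = 2·L_0(u) - 33·L_1(u) - 140·L_2(u).
Expanding and collecting terms gives h(u) = -4u² + (1/3)u + 2.
Check: h(6) = -140. ✓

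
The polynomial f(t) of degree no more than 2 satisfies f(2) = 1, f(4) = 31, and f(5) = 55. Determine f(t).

Using the Lagrange interpolation formula with nodes 2, 4, 5:
  L_0(t) = (t - 4)(t - 5) / 6
  L_1(t) = (t - 2)(t - 5) / -2
  L_2(t) = (t - 2)(t - 4) / 3
Then f(t) = 1·L_0(t) + 31·L_1(t) + 55·L_2(t).
Expanding and collecting terms gives f(t) = 3t^2 - 3t - 5.
Check: f(5) = 55. ✓

f(t) = 3t^2 - 3t - 5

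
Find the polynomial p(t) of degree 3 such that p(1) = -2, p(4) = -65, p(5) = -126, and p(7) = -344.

p(t) = -t^3 - 1

Write p(t) = at^3 + bt^2 + ct + d. Substituting each data point gives a linear system:
  a + b + c + d = -2
  64a + 16b + 4c + d = -65
  125a + 25b + 5c + d = -126
  343a + 49b + 7c + d = -344
Solving the system yields a = -1, b = 0, c = 0, d = -1.
So p(t) = -t³ - 1.
Check: p(5) = -126. ✓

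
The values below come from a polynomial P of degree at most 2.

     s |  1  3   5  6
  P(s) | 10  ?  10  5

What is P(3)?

The 3 known points determine the degree-2 polynomial uniquely.
Write P(s) = as^2 + bs + c. Substituting each data point gives a linear system:
  a + b + c = 10
  25a + 5b + c = 10
  36a + 6b + c = 5
Solving the system yields a = -1, b = 6, c = 5.
So P(s) = -s² + 6s + 5.
Then P(3) = 14.

14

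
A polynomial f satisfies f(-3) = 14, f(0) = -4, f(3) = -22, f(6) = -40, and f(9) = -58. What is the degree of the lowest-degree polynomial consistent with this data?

Forward differences of the values at s = -3, 0, 3, 6, 9:
  f  : 14  -4  -22  -40  -58
  Δ  : -18  -18  -18  -18
  Δ^2: 0  0  0
  Δ^3: 0  0
  Δ^4: 0
The first differences are constant (-18) and nonzero, while all higher differences vanish, so the minimal degree is 1.

1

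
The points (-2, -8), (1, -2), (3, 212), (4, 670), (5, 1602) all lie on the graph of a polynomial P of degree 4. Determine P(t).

Write P(t) = at^4 + bt^3 + ct^2 + dt + e. Substituting each data point gives a linear system:
  16a - 8b + 4c - 2d + e = -8
  a + b + c + d + e = -2
  81a + 27b + 9c + 3d + e = 212
  256a + 64b + 16c + 4d + e = 670
  625a + 125b + 25c + 5d + e = 1602
Solving the system yields a = 2, b = 4, c = -5, d = -5, e = 2.
So P(t) = 2t^4 + 4t^3 - 5t^2 - 5t + 2.
Check: P(1) = -2. ✓

P(t) = 2t^4 + 4t^3 - 5t^2 - 5t + 2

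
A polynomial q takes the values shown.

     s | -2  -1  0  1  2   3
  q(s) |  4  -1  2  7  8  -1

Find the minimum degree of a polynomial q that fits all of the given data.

Forward differences of the values at s = -2, -1, 0, 1, 2, 3:
  q  : 4  -1  2  7  8  -1
  Δ  : -5  3  5  1  -9
  Δ^2: 8  2  -4  -10
  Δ^3: -6  -6  -6
  Δ^4: 0  0
  Δ^5: 0
The third differences are constant (-6) and nonzero, while all higher differences vanish, so the minimal degree is 3.

3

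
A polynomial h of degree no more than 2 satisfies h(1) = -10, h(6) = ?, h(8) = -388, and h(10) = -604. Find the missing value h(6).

-220

The 3 known points determine the degree-2 polynomial uniquely.
Write h(x) = ax^2 + bx + c. Substituting each data point gives a linear system:
  a + b + c = -10
  64a + 8b + c = -388
  100a + 10b + c = -604
Solving the system yields a = -6, b = 0, c = -4.
So h(x) = -6x^2 - 4.
Then h(6) = -220.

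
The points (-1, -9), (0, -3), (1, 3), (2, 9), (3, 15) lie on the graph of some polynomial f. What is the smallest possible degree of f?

Forward differences of the values at s = -1, 0, 1, 2, 3:
  f  : -9  -3  3  9  15
  Δ  : 6  6  6  6
  Δ^2: 0  0  0
  Δ^3: 0  0
  Δ^4: 0
The first differences are constant (6) and nonzero, while all higher differences vanish, so the minimal degree is 1.

1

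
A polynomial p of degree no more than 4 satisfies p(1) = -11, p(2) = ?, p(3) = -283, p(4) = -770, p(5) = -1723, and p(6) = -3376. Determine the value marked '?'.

-76

On equispaced nodes a degree-4 polynomial has vanishing fifth forward difference, so
  - p(1) + 5·p(2) - 10·p(3) + 10·p(4) - 5·p(5) + p(6) = 0.
Substituting the known values and solving for p(2):
  5·p(2) = -380
  p(2) = -76.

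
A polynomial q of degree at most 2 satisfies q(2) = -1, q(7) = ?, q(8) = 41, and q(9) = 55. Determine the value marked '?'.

29

The 3 known points determine the degree-2 polynomial uniquely.
Write q(t) = at^2 + bt + c. Substituting each data point gives a linear system:
  4a + 2b + c = -1
  64a + 8b + c = 41
  81a + 9b + c = 55
Solving the system yields a = 1, b = -3, c = 1.
So q(t) = t^2 - 3t + 1.
Then q(7) = 29.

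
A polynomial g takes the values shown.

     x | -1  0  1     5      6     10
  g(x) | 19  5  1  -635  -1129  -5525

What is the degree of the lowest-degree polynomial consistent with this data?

Divided differences on the nodes -1, 0, 1, 5, 6, 10:
  order 0: 19  5  1  -635  -1129  -5525
  order 1: -14  -4  -159  -494  -1099
  order 2: 5  -31  -67  -121
  order 3: -6  -6  -6
  order 4: 0  0
  order 5: 0
The order-3 divided differences are all -6 (nonzero) and every higher order vanishes, so the data lies on a polynomial of degree exactly 3.

3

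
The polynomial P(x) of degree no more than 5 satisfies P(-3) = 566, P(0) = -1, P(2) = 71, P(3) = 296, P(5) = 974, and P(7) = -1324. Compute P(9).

-17254

Using the Lagrange interpolation formula with nodes -3, 0, 2, 3, 5, 7:
  L_0(x) = x(x - 2)(x - 3)(x - 5)(x - 7) / -7200
  L_1(x) = (x + 3)(x - 2)(x - 3)(x - 5)(x - 7) / 630
  L_2(x) = (x + 3)x(x - 3)(x - 5)(x - 7) / -150
  L_3(x) = (x + 3)x(x - 2)(x - 5)(x - 7) / 144
  L_4(x) = (x + 3)x(x - 2)(x - 3)(x - 7) / -480
  L_5(x) = (x + 3)x(x - 2)(x - 3)(x - 5) / 2800
Then P(x) = 566·L_0(x) - 1·L_1(x) + 71·L_2(x) + 296·L_3(x) + 974·L_4(x) - 1324·L_5(x).
Expanding and collecting terms gives P(x) = -x^5 + 6x^4 + 4x^3 - 6x^2 - 1.
Evaluating at x = 9: P(9) = -17254.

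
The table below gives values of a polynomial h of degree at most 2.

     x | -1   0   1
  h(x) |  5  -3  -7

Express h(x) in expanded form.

h(x) = 2x^2 - 6x - 3

Write h(x) = ax^2 + bx + c. Substituting each data point gives a linear system:
  a - b + c = 5
  c = -3
  a + b + c = -7
Solving the system yields a = 2, b = -6, c = -3.
So h(x) = 2x^2 - 6x - 3.
Check: h(1) = -7. ✓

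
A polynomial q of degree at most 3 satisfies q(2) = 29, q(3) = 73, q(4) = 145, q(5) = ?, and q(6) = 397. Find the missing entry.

251

On equispaced nodes a degree-3 polynomial has vanishing fourth forward difference, so
  q(2) - 4·q(3) + 6·q(4) - 4·q(5) + q(6) = 0.
Substituting the known values and solving for q(5):
  -4·q(5) = -1004
  q(5) = 251.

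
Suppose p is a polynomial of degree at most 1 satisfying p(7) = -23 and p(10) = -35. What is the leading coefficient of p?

-4

Write p(n) = an + b. Substituting each data point gives a linear system:
  7a + b = -23
  10a + b = -35
Solving the system yields a = -4, b = 5.
So p(n) = -4n + 5.
The leading coefficient is -4.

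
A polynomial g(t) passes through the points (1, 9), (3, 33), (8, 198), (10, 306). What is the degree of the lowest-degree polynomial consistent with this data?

2

Divided differences on the nodes 1, 3, 8, 10:
  order 0: 9  33  198  306
  order 1: 12  33  54
  order 2: 3  3
  order 3: 0
The order-2 divided differences are all 3 (nonzero) and every higher order vanishes, so the data lies on a polynomial of degree exactly 2.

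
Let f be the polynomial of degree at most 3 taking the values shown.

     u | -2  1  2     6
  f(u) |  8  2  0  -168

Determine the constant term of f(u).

Write f(u) = au^3 + bu^2 + cu + d. Substituting each data point gives a linear system:
  -8a + 4b - 2c + d = 8
  a + b + c + d = 2
  8a + 4b + 2c + d = 0
  216a + 36b + 6c + d = -168
Solving the system yields a = -1, b = 1, c = 2, d = 0.
So f(u) = -u³ + u² + 2u.
The constant term is 0.

0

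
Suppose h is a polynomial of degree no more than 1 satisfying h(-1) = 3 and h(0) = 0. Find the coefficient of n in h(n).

-3

Write h(n) = an + b. Substituting each data point gives a linear system:
  -a + b = 3
  b = 0
Solving the system yields a = -3, b = 0.
So h(n) = -3n.
The leading coefficient is -3.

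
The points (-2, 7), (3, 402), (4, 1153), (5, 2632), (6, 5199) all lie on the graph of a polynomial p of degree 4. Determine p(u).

Write p(u) = au^4 + bu^3 + cu^2 + du + e. Substituting each data point gives a linear system:
  16a - 8b + 4c - 2d + e = 7
  81a + 27b + 9c + 3d + e = 402
  256a + 64b + 16c + 4d + e = 1153
  625a + 125b + 25c + 5d + e = 2632
  1296a + 216b + 36c + 6d + e = 5199
Solving the system yields a = 3, b = 6, c = 1, d = -3, e = -3.
So p(u) = 3u⁴ + 6u³ + u² - 3u - 3.
Check: p(-2) = 7. ✓

p(u) = 3u^4 + 6u^3 + u^2 - 3u - 3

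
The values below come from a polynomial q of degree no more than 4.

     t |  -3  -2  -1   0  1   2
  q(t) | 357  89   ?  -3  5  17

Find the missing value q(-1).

5

The 5 known points determine the degree-4 polynomial uniquely.
Write q(t) = at^4 + bt^3 + ct^2 + dt + e. Substituting each data point gives a linear system:
  81a - 27b + 9c - 3d + e = 357
  16a - 8b + 4c - 2d + e = 89
  e = -3
  a + b + c + d + e = 5
  16a + 8b + 4c + 2d + e = 17
Solving the system yields a = 2, b = -6, c = 6, d = 6, e = -3.
So q(t) = 2t^4 - 6t^3 + 6t^2 + 6t - 3.
Then q(-1) = 5.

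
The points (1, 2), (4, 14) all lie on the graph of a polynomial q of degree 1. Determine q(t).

Write q(t) = at + b. Substituting each data point gives a linear system:
  a + b = 2
  4a + b = 14
Solving the system yields a = 4, b = -2.
So q(t) = 4t - 2.
Check: q(1) = 2. ✓

q(t) = 4t - 2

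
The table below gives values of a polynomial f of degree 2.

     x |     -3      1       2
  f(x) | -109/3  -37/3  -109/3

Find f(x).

Write f(x) = ax^2 + bx + c. Substituting each data point gives a linear system:
  9a - 3b + c = -109/3
  a + b + c = -37/3
  4a + 2b + c = -109/3
Solving the system yields a = -6, b = -6, c = -1/3.
So f(x) = -6x^2 - 6x - 1/3.
Check: f(1) = -37/3. ✓

f(x) = -6x^2 - 6x - 1/3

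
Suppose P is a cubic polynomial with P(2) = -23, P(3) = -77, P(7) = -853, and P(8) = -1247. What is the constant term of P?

Write P(n) = an^3 + bn^2 + cn + d. Substituting each data point gives a linear system:
  8a + 4b + 2c + d = -23
  27a + 9b + 3c + d = -77
  343a + 49b + 7c + d = -853
  512a + 64b + 8c + d = -1247
Solving the system yields a = -2, b = -4, c = 4, d = 1.
So P(n) = -2n^3 - 4n^2 + 4n + 1.
The constant term is 1.

1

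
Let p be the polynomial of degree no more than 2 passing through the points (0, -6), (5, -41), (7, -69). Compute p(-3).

Write p(u) = au^2 + bu + c. Substituting each data point gives a linear system:
  c = -6
  25a + 5b + c = -41
  49a + 7b + c = -69
Solving the system yields a = -1, b = -2, c = -6.
So p(u) = -u² - 2u - 6.
Then p(-3) = -9.

-9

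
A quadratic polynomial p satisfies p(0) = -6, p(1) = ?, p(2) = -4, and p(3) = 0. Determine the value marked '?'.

-6

The 3 known points determine the degree-2 polynomial uniquely.
Write p(x) = ax^2 + bx + c. Substituting each data point gives a linear system:
  c = -6
  4a + 2b + c = -4
  9a + 3b + c = 0
Solving the system yields a = 1, b = -1, c = -6.
So p(x) = x^2 - x - 6.
Then p(1) = -6.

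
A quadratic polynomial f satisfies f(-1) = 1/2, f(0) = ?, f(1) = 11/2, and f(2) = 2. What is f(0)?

On equispaced nodes a degree-2 polynomial has vanishing third forward difference, so
  - f(-1) + 3·f(0) - 3·f(1) + f(2) = 0.
Substituting the known values and solving for f(0):
  3·f(0) = 15
  f(0) = 5.

5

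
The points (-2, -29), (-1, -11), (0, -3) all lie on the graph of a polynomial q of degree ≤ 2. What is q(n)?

Using the Lagrange interpolation formula with nodes -2, -1, 0:
  L_0(n) = (n + 1)n / 2
  L_1(n) = (n + 2)n / -1
  L_2(n) = (n + 2)(n + 1) / 2
Then q(n) = -29·L_0(n) - 11·L_1(n) - 3·L_2(n).
Expanding and collecting terms gives q(n) = -5n^2 + 3n - 3.
Check: q(0) = -3. ✓

q(n) = -5n^2 + 3n - 3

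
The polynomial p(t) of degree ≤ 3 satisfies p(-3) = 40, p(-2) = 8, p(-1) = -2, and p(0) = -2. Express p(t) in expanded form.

p(t) = -2t^3 - t^2 + t - 2

Using the Lagrange interpolation formula with nodes -3, -2, -1, 0:
  L_0(t) = (t + 2)(t + 1)t / -6
  L_1(t) = (t + 3)(t + 1)t / 2
  L_2(t) = (t + 3)(t + 2)t / -2
  L_3(t) = (t + 3)(t + 2)(t + 1) / 6
Then p(t) = 40·L_0(t) + 8·L_1(t) - 2·L_2(t) - 2·L_3(t).
Expanding and collecting terms gives p(t) = -2t^3 - t^2 + t - 2.
Check: p(-2) = 8. ✓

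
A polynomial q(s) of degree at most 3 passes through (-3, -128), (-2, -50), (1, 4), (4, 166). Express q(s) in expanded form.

Write q(s) = as^3 + bs^2 + cs + d. Substituting each data point gives a linear system:
  -27a + 9b - 3c + d = -128
  -8a + 4b - 2c + d = -50
  a + b + c + d = 4
  64a + 16b + 4c + d = 166
Solving the system yields a = 3, b = -3, c = 6, d = -2.
So q(s) = 3s³ - 3s² + 6s - 2.
Check: q(4) = 166. ✓

q(s) = 3s^3 - 3s^2 + 6s - 2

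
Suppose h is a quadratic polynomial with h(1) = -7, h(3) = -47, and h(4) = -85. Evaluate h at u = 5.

-135

Write h(u) = au^2 + bu + c. Substituting each data point gives a linear system:
  a + b + c = -7
  9a + 3b + c = -47
  16a + 4b + c = -85
Solving the system yields a = -6, b = 4, c = -5.
So h(u) = -6u^2 + 4u - 5.
Then h(5) = -135.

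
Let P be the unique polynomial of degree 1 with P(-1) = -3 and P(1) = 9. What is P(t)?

P(t) = 6t + 3

Write P(t) = at + b. Substituting each data point gives a linear system:
  -a + b = -3
  a + b = 9
Solving the system yields a = 6, b = 3.
So P(t) = 6t + 3.
Check: P(1) = 9. ✓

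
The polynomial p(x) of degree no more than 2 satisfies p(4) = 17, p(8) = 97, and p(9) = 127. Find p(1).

Using the Lagrange interpolation formula with nodes 4, 8, 9:
  L_0(x) = (x - 8)(x - 9) / 20
  L_1(x) = (x - 4)(x - 9) / -4
  L_2(x) = (x - 4)(x - 8) / 5
Then p(x) = 17·L_0(x) + 97·L_1(x) + 127·L_2(x).
Expanding and collecting terms gives p(x) = 2x^2 - 4x + 1.
Evaluating at x = 1: p(1) = -1.

-1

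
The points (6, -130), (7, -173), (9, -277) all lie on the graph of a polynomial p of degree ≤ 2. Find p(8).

-222

Using the Lagrange interpolation formula with nodes 6, 7, 9:
  L_0(s) = (s - 7)(s - 9) / 3
  L_1(s) = (s - 6)(s - 9) / -2
  L_2(s) = (s - 6)(s - 7) / 6
Then p(s) = -130·L_0(s) - 173·L_1(s) - 277·L_2(s).
Expanding and collecting terms gives p(s) = -3s^2 - 4s + 2.
Evaluating at s = 8: p(8) = -222.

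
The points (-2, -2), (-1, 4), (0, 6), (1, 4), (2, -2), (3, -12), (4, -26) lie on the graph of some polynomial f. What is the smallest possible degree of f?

2

Forward differences of the values at x = -2, -1, 0, 1, 2, 3, 4:
  f  : -2  4  6  4  -2  -12  -26
  Δ  : 6  2  -2  -6  -10  -14
  Δ^2: -4  -4  -4  -4  -4
  Δ^3: 0  0  0  0
  Δ^4: 0  0  0
  Δ^5: 0  0
  Δ^6: 0
The second differences are constant (-4) and nonzero, while all higher differences vanish, so the minimal degree is 2.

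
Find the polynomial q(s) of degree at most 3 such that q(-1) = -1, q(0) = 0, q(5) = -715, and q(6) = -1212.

Write q(s) = as^3 + bs^2 + cs + d. Substituting each data point gives a linear system:
  -a + b - c + d = -1
  d = 0
  125a + 25b + 5c + d = -715
  216a + 36b + 6c + d = -1212
Solving the system yields a = -5, b = -4, c = 2, d = 0.
So q(s) = -5s^3 - 4s^2 + 2s.
Check: q(6) = -1212. ✓

q(s) = -5s^3 - 4s^2 + 2s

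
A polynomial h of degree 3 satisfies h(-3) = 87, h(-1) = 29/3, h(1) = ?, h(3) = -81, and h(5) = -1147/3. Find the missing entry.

5/3

On equispaced nodes a degree-3 polynomial has vanishing fourth forward difference, so
  h(-3) - 4·h(-1) + 6·h(1) - 4·h(3) + h(5) = 0.
Substituting the known values and solving for h(1):
  6·h(1) = 10
  h(1) = 5/3.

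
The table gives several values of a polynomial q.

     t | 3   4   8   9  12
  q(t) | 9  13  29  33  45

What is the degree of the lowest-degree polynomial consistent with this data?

1

Divided differences on the nodes 3, 4, 8, 9, 12:
  order 0: 9  13  29  33  45
  order 1: 4  4  4  4
  order 2: 0  0  0
  order 3: 0  0
  order 4: 0
The order-1 divided differences are all 4 (nonzero) and every higher order vanishes, so the data lies on a polynomial of degree exactly 1.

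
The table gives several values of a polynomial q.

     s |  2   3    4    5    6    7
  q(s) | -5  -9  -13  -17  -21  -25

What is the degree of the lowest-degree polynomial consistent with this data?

1

Forward differences of the values at s = 2, 3, 4, 5, 6, 7:
  q  : -5  -9  -13  -17  -21  -25
  Δ  : -4  -4  -4  -4  -4
  Δ^2: 0  0  0  0
  Δ^3: 0  0  0
  Δ^4: 0  0
  Δ^5: 0
The first differences are constant (-4) and nonzero, while all higher differences vanish, so the minimal degree is 1.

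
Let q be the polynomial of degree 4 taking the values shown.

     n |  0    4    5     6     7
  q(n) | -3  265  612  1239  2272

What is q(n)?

q(n) = n^4 - n^3 + 4n^2 + 3n - 3

Using the Lagrange interpolation formula with nodes 0, 4, 5, 6, 7:
  L_0(n) = (n - 4)(n - 5)(n - 6)(n - 7) / 840
  L_1(n) = n(n - 5)(n - 6)(n - 7) / -24
  L_2(n) = n(n - 4)(n - 6)(n - 7) / 10
  L_3(n) = n(n - 4)(n - 5)(n - 7) / -12
  L_4(n) = n(n - 4)(n - 5)(n - 6) / 42
Then q(n) = -3·L_0(n) + 265·L_1(n) + 612·L_2(n) + 1239·L_3(n) + 2272·L_4(n).
Expanding and collecting terms gives q(n) = n^4 - n^3 + 4n^2 + 3n - 3.
Check: q(4) = 265. ✓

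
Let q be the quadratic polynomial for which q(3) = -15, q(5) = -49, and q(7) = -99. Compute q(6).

Forward differences of the values at t = 3, 5, 7:
  q  : -15  -49  -99
  Δ  : -34  -50
  Δ^2: -16
The second differences are constant, confirming degree 2.
Interpolating (Newton forward form) and evaluating at t = 6 gives q(6) = -72.

-72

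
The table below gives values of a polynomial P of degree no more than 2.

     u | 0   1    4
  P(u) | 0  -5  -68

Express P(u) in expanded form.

Using the Lagrange interpolation formula with nodes 0, 1, 4:
  L_0(u) = (u - 1)(u - 4) / 4
  L_1(u) = u(u - 4) / -3
  L_2(u) = u(u - 1) / 12
Then P(u) = 0·L_0(u) - 5·L_1(u) - 68·L_2(u).
Expanding and collecting terms gives P(u) = -4u^2 - u.
Check: P(0) = 0. ✓

P(u) = -4u^2 - u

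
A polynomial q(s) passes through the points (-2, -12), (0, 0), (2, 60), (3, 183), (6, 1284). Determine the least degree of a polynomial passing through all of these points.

Divided differences on the nodes -2, 0, 2, 3, 6:
  order 0: -12  0  60  183  1284
  order 1: 6  30  123  367
  order 2: 6  31  61
  order 3: 5  5
  order 4: 0
The order-3 divided differences are all 5 (nonzero) and every higher order vanishes, so the data lies on a polynomial of degree exactly 3.

3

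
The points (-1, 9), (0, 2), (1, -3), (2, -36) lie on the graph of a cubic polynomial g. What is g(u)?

g(u) = -5u^3 + u^2 - u + 2

Write g(u) = au^3 + bu^2 + cu + d. Substituting each data point gives a linear system:
  -a + b - c + d = 9
  d = 2
  a + b + c + d = -3
  8a + 4b + 2c + d = -36
Solving the system yields a = -5, b = 1, c = -1, d = 2.
So g(u) = -5u^3 + u^2 - u + 2.
Check: g(0) = 2. ✓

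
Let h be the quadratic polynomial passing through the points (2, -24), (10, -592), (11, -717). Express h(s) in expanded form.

Using the Lagrange interpolation formula with nodes 2, 10, 11:
  L_0(s) = (s - 10)(s - 11) / 72
  L_1(s) = (s - 2)(s - 11) / -8
  L_2(s) = (s - 2)(s - 10) / 9
Then h(s) = -24·L_0(s) - 592·L_1(s) - 717·L_2(s).
Expanding and collecting terms gives h(s) = -6s^2 + s - 2.
Check: h(2) = -24. ✓

h(s) = -6s^2 + s - 2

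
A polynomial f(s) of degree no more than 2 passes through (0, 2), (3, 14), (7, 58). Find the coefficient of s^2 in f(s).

1

Write f(s) = as^2 + bs + c. Substituting each data point gives a linear system:
  c = 2
  9a + 3b + c = 14
  49a + 7b + c = 58
Solving the system yields a = 1, b = 1, c = 2.
So f(s) = s² + s + 2.
The leading coefficient is 1.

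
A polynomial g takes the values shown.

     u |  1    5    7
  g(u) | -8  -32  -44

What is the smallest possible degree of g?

Divided differences on the nodes 1, 5, 7:
  order 0: -8  -32  -44
  order 1: -6  -6
  order 2: 0
The order-1 divided differences are all -6 (nonzero) and every higher order vanishes, so the data lies on a polynomial of degree exactly 1.

1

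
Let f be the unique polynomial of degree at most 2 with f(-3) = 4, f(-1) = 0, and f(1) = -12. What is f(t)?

f(t) = -t^2 - 6t - 5

Write f(t) = at^2 + bt + c. Substituting each data point gives a linear system:
  9a - 3b + c = 4
  a - b + c = 0
  a + b + c = -12
Solving the system yields a = -1, b = -6, c = -5.
So f(t) = -t² - 6t - 5.
Check: f(-3) = 4. ✓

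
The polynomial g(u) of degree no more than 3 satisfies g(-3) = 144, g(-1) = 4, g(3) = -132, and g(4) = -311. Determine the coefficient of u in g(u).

Write g(u) = au^3 + bu^2 + cu + d. Substituting each data point gives a linear system:
  -27a + 9b - 3c + d = 144
  -a + b - c + d = 4
  27a + 9b + 3c + d = -132
  64a + 16b + 4c + d = -311
Solving the system yields a = -5, b = 1, c = -1, d = -3.
So g(u) = -5u^3 + u^2 - u - 3.
The coefficient of u is -1.

-1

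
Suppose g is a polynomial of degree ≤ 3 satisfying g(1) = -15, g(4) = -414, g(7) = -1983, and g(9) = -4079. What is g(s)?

Write g(s) = as^3 + bs^2 + cs + d. Substituting each data point gives a linear system:
  a + b + c + d = -15
  64a + 16b + 4c + d = -414
  343a + 49b + 7c + d = -1983
  729a + 81b + 9c + d = -4079
Solving the system yields a = -5, b = -5, c = -3, d = -2.
So g(s) = -5s^3 - 5s^2 - 3s - 2.
Check: g(1) = -15. ✓

g(s) = -5s^3 - 5s^2 - 3s - 2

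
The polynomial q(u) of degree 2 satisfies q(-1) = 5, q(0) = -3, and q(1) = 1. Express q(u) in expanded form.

Using the Lagrange interpolation formula with nodes -1, 0, 1:
  L_0(u) = u(u - 1) / 2
  L_1(u) = (u + 1)(u - 1) / -1
  L_2(u) = (u + 1)u / 2
Then q(u) = 5·L_0(u) - 3·L_1(u) + 1·L_2(u).
Expanding and collecting terms gives q(u) = 6u^2 - 2u - 3.
Check: q(1) = 1. ✓

q(u) = 6u^2 - 2u - 3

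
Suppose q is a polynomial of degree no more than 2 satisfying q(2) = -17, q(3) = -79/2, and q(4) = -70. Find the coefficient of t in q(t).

Write q(t) = at^2 + bt + c. Substituting each data point gives a linear system:
  4a + 2b + c = -17
  9a + 3b + c = -79/2
  16a + 4b + c = -70
Solving the system yields a = -4, b = -5/2, c = 4.
So q(t) = -4t^2 - (5/2)t + 4.
The coefficient of t is -5/2.

-5/2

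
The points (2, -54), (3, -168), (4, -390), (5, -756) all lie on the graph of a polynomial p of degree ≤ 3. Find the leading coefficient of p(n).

Write p(n) = an^3 + bn^2 + cn + d. Substituting each data point gives a linear system:
  8a + 4b + 2c + d = -54
  27a + 9b + 3c + d = -168
  64a + 16b + 4c + d = -390
  125a + 25b + 5c + d = -756
Solving the system yields a = -6, b = 0, c = 0, d = -6.
So p(n) = -6n³ - 6.
The leading coefficient is -6.

-6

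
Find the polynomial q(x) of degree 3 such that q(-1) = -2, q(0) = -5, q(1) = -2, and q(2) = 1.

q(x) = -x^3 + 3x^2 + x - 5

Write q(x) = ax^3 + bx^2 + cx + d. Substituting each data point gives a linear system:
  -a + b - c + d = -2
  d = -5
  a + b + c + d = -2
  8a + 4b + 2c + d = 1
Solving the system yields a = -1, b = 3, c = 1, d = -5.
So q(x) = -x^3 + 3x^2 + x - 5.
Check: q(0) = -5. ✓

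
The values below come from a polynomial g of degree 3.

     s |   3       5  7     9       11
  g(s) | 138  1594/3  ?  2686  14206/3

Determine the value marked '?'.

The 4 known points determine the degree-3 polynomial uniquely.
Write g(s) = as^3 + bs^2 + cs + d. Substituting each data point gives a linear system:
  27a + 9b + 3c + d = 138
  125a + 25b + 5c + d = 1594/3
  729a + 81b + 9c + d = 2686
  1331a + 121b + 11c + d = 14206/3
Solving the system yields a = 3, b = 6, c = 5/3, d = -2.
So g(s) = 3s^3 + 6s^2 + (5/3)s - 2.
Then g(7) = 3998/3.

3998/3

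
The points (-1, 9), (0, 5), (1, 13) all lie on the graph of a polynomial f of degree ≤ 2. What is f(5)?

Forward differences of the values at x = -1, 0, 1:
  f  : 9  5  13
  Δ  : -4  8
  Δ^2: 12
The second differences are constant, confirming degree 2.
Interpolating (Newton forward form) and evaluating at x = 5 gives f(5) = 165.

165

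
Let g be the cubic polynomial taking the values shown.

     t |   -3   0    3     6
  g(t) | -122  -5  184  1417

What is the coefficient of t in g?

-3

Write g(t) = at^3 + bt^2 + ct + d. Substituting each data point gives a linear system:
  -27a + 9b - 3c + d = -122
  d = -5
  27a + 9b + 3c + d = 184
  216a + 36b + 6c + d = 1417
Solving the system yields a = 6, b = 4, c = -3, d = -5.
So g(t) = 6t^3 + 4t^2 - 3t - 5.
The coefficient of t is -3.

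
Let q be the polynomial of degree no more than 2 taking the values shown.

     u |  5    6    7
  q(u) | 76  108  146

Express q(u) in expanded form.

Using the Lagrange interpolation formula with nodes 5, 6, 7:
  L_0(u) = (u - 6)(u - 7) / 2
  L_1(u) = (u - 5)(u - 7) / -1
  L_2(u) = (u - 5)(u - 6) / 2
Then q(u) = 76·L_0(u) + 108·L_1(u) + 146·L_2(u).
Expanding and collecting terms gives q(u) = 3u^2 - u + 6.
Check: q(5) = 76. ✓

q(u) = 3u^2 - u + 6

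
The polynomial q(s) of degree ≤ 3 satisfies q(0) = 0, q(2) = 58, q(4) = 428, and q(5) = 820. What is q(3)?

186

Write q(s) = as^3 + bs^2 + cs + d. Substituting each data point gives a linear system:
  d = 0
  8a + 4b + 2c + d = 58
  64a + 16b + 4c + d = 428
  125a + 25b + 5c + d = 820
Solving the system yields a = 6, b = 3, c = -1, d = 0.
So q(s) = 6s³ + 3s² - s.
Then q(3) = 186.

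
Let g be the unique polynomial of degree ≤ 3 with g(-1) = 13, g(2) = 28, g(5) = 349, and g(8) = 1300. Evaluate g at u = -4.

-20

Forward differences of the values at u = -1, 2, 5, 8:
  g  : 13  28  349  1300
  Δ  : 15  321  951
  Δ^2: 306  630
  Δ^3: 324
The third differences are constant, confirming degree 3.
Interpolating (Newton forward form) and evaluating at u = -4 gives g(-4) = -20.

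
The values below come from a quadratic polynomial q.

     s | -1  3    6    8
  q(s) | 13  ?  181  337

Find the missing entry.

The 3 known points determine the degree-2 polynomial uniquely.
Write q(s) = as^2 + bs + c. Substituting each data point gives a linear system:
  a - b + c = 13
  36a + 6b + c = 181
  64a + 8b + c = 337
Solving the system yields a = 6, b = -6, c = 1.
So q(s) = 6s² - 6s + 1.
Then q(3) = 37.

37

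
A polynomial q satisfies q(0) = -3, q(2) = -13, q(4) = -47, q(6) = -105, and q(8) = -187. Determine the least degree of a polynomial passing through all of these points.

Forward differences of the values at x = 0, 2, 4, 6, 8:
  q  : -3  -13  -47  -105  -187
  Δ  : -10  -34  -58  -82
  Δ^2: -24  -24  -24
  Δ^3: 0  0
  Δ^4: 0
The second differences are constant (-24) and nonzero, while all higher differences vanish, so the minimal degree is 2.

2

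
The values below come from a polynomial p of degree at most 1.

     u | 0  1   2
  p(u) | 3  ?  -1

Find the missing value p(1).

The 2 known points determine the degree-1 polynomial uniquely.
Write p(u) = au + b. Substituting each data point gives a linear system:
  b = 3
  2a + b = -1
Solving the system yields a = -2, b = 3.
So p(u) = -2u + 3.
Then p(1) = 1.

1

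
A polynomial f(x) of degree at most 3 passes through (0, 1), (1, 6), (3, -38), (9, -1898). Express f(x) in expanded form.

Using the Lagrange interpolation formula with nodes 0, 1, 3, 9:
  L_0(x) = (x - 1)(x - 3)(x - 9) / -27
  L_1(x) = x(x - 3)(x - 9) / 16
  L_2(x) = x(x - 1)(x - 9) / -36
  L_3(x) = x(x - 1)(x - 3) / 432
Then f(x) = 1·L_0(x) + 6·L_1(x) - 38·L_2(x) - 1898·L_3(x).
Expanding and collecting terms gives f(x) = -3x³ + 3x² + 5x + 1.
Check: f(3) = -38. ✓

f(x) = -3x^3 + 3x^2 + 5x + 1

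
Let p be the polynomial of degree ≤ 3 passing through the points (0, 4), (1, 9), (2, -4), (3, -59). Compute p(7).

-1179

Using the Lagrange interpolation formula with nodes 0, 1, 2, 3:
  L_0(t) = (t - 1)(t - 2)(t - 3) / -6
  L_1(t) = t(t - 2)(t - 3) / 2
  L_2(t) = t(t - 1)(t - 3) / -2
  L_3(t) = t(t - 1)(t - 2) / 6
Then p(t) = 4·L_0(t) + 9·L_1(t) - 4·L_2(t) - 59·L_3(t).
Expanding and collecting terms gives p(t) = -4t^3 + 3t^2 + 6t + 4.
Evaluating at t = 7: p(7) = -1179.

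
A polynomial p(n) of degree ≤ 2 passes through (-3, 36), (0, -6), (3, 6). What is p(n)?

Write p(n) = an^2 + bn + c. Substituting each data point gives a linear system:
  9a - 3b + c = 36
  c = -6
  9a + 3b + c = 6
Solving the system yields a = 3, b = -5, c = -6.
So p(n) = 3n^2 - 5n - 6.
Check: p(0) = -6. ✓

p(n) = 3n^2 - 5n - 6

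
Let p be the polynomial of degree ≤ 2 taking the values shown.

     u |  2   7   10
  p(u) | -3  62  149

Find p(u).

p(u) = 2u^2 - 5u - 1

Write p(u) = au^2 + bu + c. Substituting each data point gives a linear system:
  4a + 2b + c = -3
  49a + 7b + c = 62
  100a + 10b + c = 149
Solving the system yields a = 2, b = -5, c = -1.
So p(u) = 2u^2 - 5u - 1.
Check: p(2) = -3. ✓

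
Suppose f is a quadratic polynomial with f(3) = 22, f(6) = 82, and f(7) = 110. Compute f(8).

142

Using the Lagrange interpolation formula with nodes 3, 6, 7:
  L_0(n) = (n - 6)(n - 7) / 12
  L_1(n) = (n - 3)(n - 7) / -3
  L_2(n) = (n - 3)(n - 6) / 4
Then f(n) = 22·L_0(n) + 82·L_1(n) + 110·L_2(n).
Expanding and collecting terms gives f(n) = 2n² + 2n - 2.
Evaluating at n = 8: f(8) = 142.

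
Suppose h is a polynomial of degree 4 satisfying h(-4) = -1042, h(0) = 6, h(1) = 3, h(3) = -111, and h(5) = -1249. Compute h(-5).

Using the Lagrange interpolation formula with nodes -4, 0, 1, 3, 5:
  L_0(s) = s(s - 1)(s - 3)(s - 5) / 1260
  L_1(s) = (s + 4)(s - 1)(s - 3)(s - 5) / -60
  L_2(s) = (s + 4)s(s - 3)(s - 5) / 40
  L_3(s) = (s + 4)s(s - 1)(s - 5) / -84
  L_4(s) = (s + 4)s(s - 1)(s - 3) / 360
Then h(s) = -1042·L_0(s) + 6·L_1(s) + 3·L_2(s) - 111·L_3(s) - 1249·L_4(s).
Expanding and collecting terms gives h(s) = -3s^4 + 5s^3 + s^2 - 6s + 6.
Evaluating at s = -5: h(-5) = -2439.

-2439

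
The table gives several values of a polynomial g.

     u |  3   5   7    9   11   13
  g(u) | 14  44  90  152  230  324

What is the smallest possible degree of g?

Forward differences of the values at u = 3, 5, 7, 9, 11, 13:
  g  : 14  44  90  152  230  324
  Δ  : 30  46  62  78  94
  Δ^2: 16  16  16  16
  Δ^3: 0  0  0
  Δ^4: 0  0
  Δ^5: 0
The second differences are constant (16) and nonzero, while all higher differences vanish, so the minimal degree is 2.

2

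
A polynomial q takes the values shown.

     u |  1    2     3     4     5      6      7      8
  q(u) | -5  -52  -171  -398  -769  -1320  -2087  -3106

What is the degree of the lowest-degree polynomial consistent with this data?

Forward differences of the values at u = 1, 2, 3, 4, 5, 6, 7, 8:
  q  : -5  -52  -171  -398  -769  -1320  -2087  -3106
  Δ  : -47  -119  -227  -371  -551  -767  -1019
  Δ^2: -72  -108  -144  -180  -216  -252
  Δ^3: -36  -36  -36  -36  -36
  Δ^4: 0  0  0  0
  Δ^5: 0  0  0
  Δ^6: 0  0
  Δ^7: 0
The third differences are constant (-36) and nonzero, while all higher differences vanish, so the minimal degree is 3.

3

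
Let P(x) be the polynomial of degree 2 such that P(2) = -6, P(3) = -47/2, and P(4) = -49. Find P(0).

Using the Lagrange interpolation formula with nodes 2, 3, 4:
  L_0(x) = (x - 3)(x - 4) / 2
  L_1(x) = (x - 2)(x - 4) / -1
  L_2(x) = (x - 2)(x - 3) / 2
Then P(x) = -6·L_0(x) - 47/2·L_1(x) - 49·L_2(x).
Expanding and collecting terms gives P(x) = -4x² + (5/2)x + 5.
Evaluating at x = 0: P(0) = 5.

5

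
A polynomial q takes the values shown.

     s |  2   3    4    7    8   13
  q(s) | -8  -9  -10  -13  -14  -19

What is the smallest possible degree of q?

Divided differences on the nodes 2, 3, 4, 7, 8, 13:
  order 0: -8  -9  -10  -13  -14  -19
  order 1: -1  -1  -1  -1  -1
  order 2: 0  0  0  0
  order 3: 0  0  0
  order 4: 0  0
  order 5: 0
The order-1 divided differences are all -1 (nonzero) and every higher order vanishes, so the data lies on a polynomial of degree exactly 1.

1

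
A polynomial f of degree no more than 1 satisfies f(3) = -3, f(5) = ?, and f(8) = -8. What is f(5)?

-5

The 2 known points determine the degree-1 polynomial uniquely.
Write f(x) = ax + b. Substituting each data point gives a linear system:
  3a + b = -3
  8a + b = -8
Solving the system yields a = -1, b = 0.
So f(x) = -x.
Then f(5) = -5.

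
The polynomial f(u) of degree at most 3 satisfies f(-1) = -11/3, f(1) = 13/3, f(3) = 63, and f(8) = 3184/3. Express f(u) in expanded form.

f(u) = 2u^3 + (1/3)u^2 + 2u

Write f(u) = au^3 + bu^2 + cu + d. Substituting each data point gives a linear system:
  -a + b - c + d = -11/3
  a + b + c + d = 13/3
  27a + 9b + 3c + d = 63
  512a + 64b + 8c + d = 3184/3
Solving the system yields a = 2, b = 1/3, c = 2, d = 0.
So f(u) = 2u³ + (1/3)u² + 2u.
Check: f(-1) = -11/3. ✓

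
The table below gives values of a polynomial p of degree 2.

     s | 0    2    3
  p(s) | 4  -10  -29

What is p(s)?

Write p(s) = as^2 + bs + c. Substituting each data point gives a linear system:
  c = 4
  4a + 2b + c = -10
  9a + 3b + c = -29
Solving the system yields a = -4, b = 1, c = 4.
So p(s) = -4s^2 + s + 4.
Check: p(0) = 4. ✓

p(s) = -4s^2 + s + 4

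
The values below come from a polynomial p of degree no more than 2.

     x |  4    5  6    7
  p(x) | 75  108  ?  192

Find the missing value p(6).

147

The 3 known points determine the degree-2 polynomial uniquely.
Write p(x) = ax^2 + bx + c. Substituting each data point gives a linear system:
  16a + 4b + c = 75
  25a + 5b + c = 108
  49a + 7b + c = 192
Solving the system yields a = 3, b = 6, c = 3.
So p(x) = 3x^2 + 6x + 3.
Then p(6) = 147.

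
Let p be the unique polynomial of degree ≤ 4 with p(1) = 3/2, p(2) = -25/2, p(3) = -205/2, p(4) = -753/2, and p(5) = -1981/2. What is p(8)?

-14305/2

Write p(x) = ax^4 + bx^3 + cx^2 + dx + e. Substituting each data point gives a linear system:
  a + b + c + d + e = 3/2
  16a + 8b + 4c + 2d + e = -25/2
  81a + 27b + 9c + 3d + e = -205/2
  256a + 64b + 16c + 4d + e = -753/2
  625a + 125b + 25c + 5d + e = -1981/2
Solving the system yields a = -2, b = 2, c = 0, d = 2, e = -1/2.
So p(x) = -2x^4 + 2x^3 + 2x - 1/2.
Then p(8) = -14305/2.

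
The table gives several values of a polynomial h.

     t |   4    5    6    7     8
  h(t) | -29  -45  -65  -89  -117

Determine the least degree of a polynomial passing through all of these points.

Forward differences of the values at t = 4, 5, 6, 7, 8:
  h  : -29  -45  -65  -89  -117
  Δ  : -16  -20  -24  -28
  Δ^2: -4  -4  -4
  Δ^3: 0  0
  Δ^4: 0
The second differences are constant (-4) and nonzero, while all higher differences vanish, so the minimal degree is 2.

2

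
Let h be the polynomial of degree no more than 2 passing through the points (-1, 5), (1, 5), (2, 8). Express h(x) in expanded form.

Using the Lagrange interpolation formula with nodes -1, 1, 2:
  L_0(x) = (x - 1)(x - 2) / 6
  L_1(x) = (x + 1)(x - 2) / -2
  L_2(x) = (x + 1)(x - 1) / 3
Then h(x) = 5·L_0(x) + 5·L_1(x) + 8·L_2(x).
Expanding and collecting terms gives h(x) = x^2 + 4.
Check: h(1) = 5. ✓

h(x) = x^2 + 4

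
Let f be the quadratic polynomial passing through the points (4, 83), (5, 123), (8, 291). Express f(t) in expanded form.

Using the Lagrange interpolation formula with nodes 4, 5, 8:
  L_0(t) = (t - 5)(t - 8) / 4
  L_1(t) = (t - 4)(t - 8) / -3
  L_2(t) = (t - 4)(t - 5) / 12
Then f(t) = 83·L_0(t) + 123·L_1(t) + 291·L_2(t).
Expanding and collecting terms gives f(t) = 4t^2 + 4t + 3.
Check: f(5) = 123. ✓

f(t) = 4t^2 + 4t + 3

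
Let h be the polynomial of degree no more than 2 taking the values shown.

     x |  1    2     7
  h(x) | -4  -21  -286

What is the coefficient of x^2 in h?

Write h(x) = ax^2 + bx + c. Substituting each data point gives a linear system:
  a + b + c = -4
  4a + 2b + c = -21
  49a + 7b + c = -286
Solving the system yields a = -6, b = 1, c = 1.
So h(x) = -6x^2 + x + 1.
The leading coefficient is -6.

-6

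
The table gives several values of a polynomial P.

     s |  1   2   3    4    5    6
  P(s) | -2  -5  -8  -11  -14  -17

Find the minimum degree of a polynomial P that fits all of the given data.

Forward differences of the values at s = 1, 2, 3, 4, 5, 6:
  P  : -2  -5  -8  -11  -14  -17
  Δ  : -3  -3  -3  -3  -3
  Δ^2: 0  0  0  0
  Δ^3: 0  0  0
  Δ^4: 0  0
  Δ^5: 0
The first differences are constant (-3) and nonzero, while all higher differences vanish, so the minimal degree is 1.

1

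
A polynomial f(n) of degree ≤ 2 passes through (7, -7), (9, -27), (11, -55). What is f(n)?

f(n) = -n^2 + 6n

Write f(n) = an^2 + bn + c. Substituting each data point gives a linear system:
  49a + 7b + c = -7
  81a + 9b + c = -27
  121a + 11b + c = -55
Solving the system yields a = -1, b = 6, c = 0.
So f(n) = -n^2 + 6n.
Check: f(7) = -7. ✓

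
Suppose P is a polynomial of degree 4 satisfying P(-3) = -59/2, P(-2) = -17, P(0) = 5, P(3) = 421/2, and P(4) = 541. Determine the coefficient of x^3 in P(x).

4

Write P(x) = ax^4 + bx^3 + cx^2 + dx + e. Substituting each data point gives a linear system:
  81a - 27b + 9c - 3d + e = -59/2
  16a - 8b + 4c - 2d + e = -17
  e = 5
  81a + 27b + 9c + 3d + e = 421/2
  256a + 64b + 16c + 4d + e = 541
Solving the system yields a = 1, b = 4, c = 1/2, d = 4, e = 5.
So P(x) = x^4 + 4x^3 + (1/2)x^2 + 4x + 5.
The coefficient of x^3 is 4.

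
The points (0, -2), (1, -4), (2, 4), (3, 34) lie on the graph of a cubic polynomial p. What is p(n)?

Write p(n) = an^3 + bn^2 + cn + d. Substituting each data point gives a linear system:
  d = -2
  a + b + c + d = -4
  8a + 4b + 2c + d = 4
  27a + 9b + 3c + d = 34
Solving the system yields a = 2, b = -1, c = -3, d = -2.
So p(n) = 2n³ - n² - 3n - 2.
Check: p(3) = 34. ✓

p(n) = 2n^3 - n^2 - 3n - 2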